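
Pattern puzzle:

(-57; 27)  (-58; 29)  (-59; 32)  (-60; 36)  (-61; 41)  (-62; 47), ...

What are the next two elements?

For the first value, −1 each step: -57, -58, -59, -60, -61, -62 → -63 → -64.
Second value: differences are 2, 3, 4, … (increasing by 1 each time); 27, 29, 32, 36, 41, 47 → 54 → 62.
So the next two elements are (-63; 54) and (-64; 62).

(-63; 54), (-64; 62)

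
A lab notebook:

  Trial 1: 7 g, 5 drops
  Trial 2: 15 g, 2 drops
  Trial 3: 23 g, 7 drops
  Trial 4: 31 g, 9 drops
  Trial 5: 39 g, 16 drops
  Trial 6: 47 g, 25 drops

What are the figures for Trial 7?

For the g, +8 each step: 7, 15, 23, 31, 39, 47 → 55.
Drops: each term is the sum of the two before it, so 5, 2, 7, 9, 16, 25 → 41.
So the next record is 55 g, 41 drops.

55 g, 41 drops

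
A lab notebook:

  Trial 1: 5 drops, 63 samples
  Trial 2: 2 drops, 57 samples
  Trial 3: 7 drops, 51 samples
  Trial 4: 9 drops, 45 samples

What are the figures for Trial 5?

Drops — each term is the sum of the two before it: 5, 2, 7, 9 → 16.
Samples: −6 each step; 63, 57, 51, 45 → 39.
Combining the parts gives 16 drops, 39 samples.

16 drops, 39 samples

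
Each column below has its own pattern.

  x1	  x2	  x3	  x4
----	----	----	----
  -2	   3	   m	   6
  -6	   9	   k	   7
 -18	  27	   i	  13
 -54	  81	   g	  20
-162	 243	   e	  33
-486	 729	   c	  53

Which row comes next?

For the column x1, ×3 each step: -2, -6, -18, -54, -162, -486 → -1458.
Column x2: 3, 9, 27, 81, 243, 729 → 2187 (×3 each step).
Column x3: letters move back 2 places in the alphabet; m, k, i, g, e, c → a.
Column x4: each term is the sum of the two before it; 6, 7, 13, 20, 33, 53 → 86.
Combining the parts gives -1458  2187  a  86.

-1458  2187  a  86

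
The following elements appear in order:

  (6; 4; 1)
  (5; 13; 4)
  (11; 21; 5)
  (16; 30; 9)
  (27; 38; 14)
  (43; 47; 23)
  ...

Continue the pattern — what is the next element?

First entry: 6, 5, 11, 16, 27, 43 → 70 (each term is the sum of the two before it).
Second entry: alternating steps +9, +8, +9, +8, …, so 4, 13, 21, 30, 38, 47 → 55.
Third entry — each term is the sum of the two before it: 1, 4, 5, 9, 14, 23 → 37.
So the next element is (70; 55; 37).

(70; 55; 37)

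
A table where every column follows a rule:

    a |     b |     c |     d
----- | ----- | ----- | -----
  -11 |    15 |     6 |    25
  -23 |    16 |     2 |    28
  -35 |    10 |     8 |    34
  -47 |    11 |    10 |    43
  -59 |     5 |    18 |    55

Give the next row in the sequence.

-71  6  28  70

Column a: −12 each step, so -11, -23, -35, -47, -59 → -71.
Column b: alternating steps +1, −6, +1, −6, …; 15, 16, 10, 11, 5 → 6.
Column c: 6, 2, 8, 10, 18 → 28 (each term is the sum of the two before it).
Column d goes 25, 28, 34, 43, 55 → 70 (differences are 3, 6, 9, … (increasing by 3 each time)).
Combining the parts gives -71  6  28  70.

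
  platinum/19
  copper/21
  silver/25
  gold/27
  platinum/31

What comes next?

copper/33

Metal: repeats platinum → copper → silver → gold; platinum, copper, silver, gold, platinum → copper.
Second component: alternating steps +2, +4, +2, +4, …; 19, 21, 25, 27, 31 → 33.
So the next label is copper/33.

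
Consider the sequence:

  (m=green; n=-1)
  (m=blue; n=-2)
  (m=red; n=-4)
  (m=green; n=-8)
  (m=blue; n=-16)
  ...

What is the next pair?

M: repeats green → blue → red; green, blue, red, green, blue → red.
N: -1, -2, -4, -8, -16 → -32 (×2 each step).
So the next pair is (m=red; n=-32).

(m=red; n=-32)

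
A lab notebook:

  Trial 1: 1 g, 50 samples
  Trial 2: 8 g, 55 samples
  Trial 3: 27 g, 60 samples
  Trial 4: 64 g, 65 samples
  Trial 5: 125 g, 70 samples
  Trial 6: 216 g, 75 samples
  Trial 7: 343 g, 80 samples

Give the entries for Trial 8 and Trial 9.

512 g, 85 samples; 729 g, 90 samples

G: perfect cubes: 1³, 2³, 3³, …, so 1, 8, 27, 64, 125, 216, 343 → 512 → 729.
Samples goes 50, 55, 60, 65, 70, 75, 80 → 85 → 90 (+5 each step).
Putting the parts together: 512 g, 85 samples and then 729 g, 90 samples.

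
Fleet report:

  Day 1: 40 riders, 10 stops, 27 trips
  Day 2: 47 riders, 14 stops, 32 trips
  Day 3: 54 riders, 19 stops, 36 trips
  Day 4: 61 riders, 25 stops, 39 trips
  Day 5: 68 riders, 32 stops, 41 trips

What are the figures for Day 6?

75 riders, 40 stops, 42 trips

For the riders, +7 each step: 40, 47, 54, 61, 68 → 75.
Stops: differences are 4, 5, 6, … (increasing by 1 each time); 10, 14, 19, 25, 32 → 40.
Trips — differences are 5, 4, 3, … (decreasing by 1 each time): 27, 32, 36, 39, 41 → 42.
Putting it together: 75 riders, 40 stops, 42 trips.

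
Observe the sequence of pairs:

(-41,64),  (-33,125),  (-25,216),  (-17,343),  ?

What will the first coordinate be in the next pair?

First coordinate: +8 each step, so -41, -33, -25, -17 → -9.

-9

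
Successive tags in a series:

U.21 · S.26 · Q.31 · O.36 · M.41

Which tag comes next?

For the letter, letters move back 2 places in the alphabet: U, S, Q, O, M → K.
Second component: 21, 26, 31, 36, 41 → 46 (+5 each step).
Putting it together: K.46.

K.46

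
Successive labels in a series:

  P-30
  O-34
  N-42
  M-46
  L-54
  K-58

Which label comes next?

J-66

Letter: letters move back 1 place in the alphabet, so P, O, N, M, L, K → J.
For the second component, alternating steps +4, +8, +4, +8, …: 30, 34, 42, 46, 54, 58 → 66.
Putting it together: J-66.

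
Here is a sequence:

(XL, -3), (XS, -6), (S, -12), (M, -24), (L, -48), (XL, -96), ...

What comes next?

(XS, -192)

For the size, repeats XL → XS → S → M → L: XL, XS, S, M, L, XL → XS.
Second component goes -3, -6, -12, -24, -48, -96 → -192 (×2 each step).
Combining the parts gives (XS, -192).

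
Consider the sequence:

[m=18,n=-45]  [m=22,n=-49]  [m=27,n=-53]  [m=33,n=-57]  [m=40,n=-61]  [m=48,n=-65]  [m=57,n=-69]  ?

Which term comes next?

For the m, differences are 4, 5, 6, … (increasing by 1 each time): 18, 22, 27, 33, 40, 48, 57 → 67.
N goes -45, -49, -53, -57, -61, -65, -69 → -73 (−4 each step).
Putting it together: [m=67,n=-73].

[m=67,n=-73]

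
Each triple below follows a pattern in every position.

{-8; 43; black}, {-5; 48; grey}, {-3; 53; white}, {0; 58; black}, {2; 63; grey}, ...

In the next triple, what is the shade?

white

First component: alternating steps +3, +2, +3, +2, …; -8, -5, -3, 0, 2 → 5.
Second component goes 43, 48, 53, 58, 63 → 68 (+5 each step).
Shade: repeats black → grey → white, so black, grey, white, black, grey → white.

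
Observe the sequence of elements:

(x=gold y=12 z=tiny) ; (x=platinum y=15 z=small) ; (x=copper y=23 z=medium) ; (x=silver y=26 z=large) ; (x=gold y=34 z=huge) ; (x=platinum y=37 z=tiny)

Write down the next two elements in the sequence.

(x=copper y=45 z=small), (x=silver y=48 z=medium)

X: repeats gold → platinum → copper → silver, so gold, platinum, copper, silver, gold, platinum → copper → silver.
Y: alternating steps +3, +8, +3, +8, …; 12, 15, 23, 26, 34, 37 → 45 → 48.
For the z, repeats tiny → small → medium → large → huge: tiny, small, medium, large, huge, tiny → small → medium.
Putting the parts together: (x=copper y=45 z=small) and then (x=silver y=48 z=medium).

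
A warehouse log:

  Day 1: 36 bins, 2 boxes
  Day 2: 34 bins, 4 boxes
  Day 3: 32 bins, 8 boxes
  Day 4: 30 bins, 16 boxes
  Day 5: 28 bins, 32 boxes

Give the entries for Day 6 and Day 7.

Bins: −2 each step, so 36, 34, 32, 30, 28 → 26 → 24.
Boxes: ×2 each step, so 2, 4, 8, 16, 32 → 64 → 128.
So the next two records are 26 bins, 64 boxes and 24 bins, 128 boxes.

26 bins, 64 boxes; 24 bins, 128 boxes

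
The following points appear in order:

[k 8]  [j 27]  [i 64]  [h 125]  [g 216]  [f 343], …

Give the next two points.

Letter — letters move back 1 place in the alphabet: k, j, i, h, g, f → e → d.
Second part: perfect cubes: 2³, 3³, 4³, …; 8, 27, 64, 125, 216, 343 → 512 → 729.
Putting the parts together: [e 512] and then [d 729].

[e 512], [d 729]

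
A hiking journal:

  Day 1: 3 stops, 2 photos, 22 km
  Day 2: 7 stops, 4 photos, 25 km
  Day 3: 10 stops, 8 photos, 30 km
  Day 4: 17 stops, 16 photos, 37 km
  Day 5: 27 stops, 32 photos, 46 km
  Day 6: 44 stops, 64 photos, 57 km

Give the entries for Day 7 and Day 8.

71 stops, 128 photos, 70 km; 115 stops, 256 photos, 85 km

For the stops, each term is the sum of the two before it: 3, 7, 10, 17, 27, 44 → 71 → 115.
Photos goes 2, 4, 8, 16, 32, 64 → 128 → 256 (×2 each step).
Km: 22, 25, 30, 37, 46, 57 → 70 → 85 (differences are 3, 5, 7, … (increasing by 2 each time)).
So the next two records are 71 stops, 128 photos, 70 km and 115 stops, 256 photos, 85 km.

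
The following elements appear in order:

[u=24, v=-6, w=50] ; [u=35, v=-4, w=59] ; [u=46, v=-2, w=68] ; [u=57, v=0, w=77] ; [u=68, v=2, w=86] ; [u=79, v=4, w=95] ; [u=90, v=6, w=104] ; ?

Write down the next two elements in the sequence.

U: 24, 35, 46, 57, 68, 79, 90 → 101 → 112 (+11 each step).
V — +2 each step: -6, -4, -2, 0, 2, 4, 6 → 8 → 10.
W: 50, 59, 68, 77, 86, 95, 104 → 113 → 122 (+9 each step).
Putting the parts together: [u=101, v=8, w=113] and then [u=112, v=10, w=122].

[u=101, v=8, w=113], [u=112, v=10, w=122]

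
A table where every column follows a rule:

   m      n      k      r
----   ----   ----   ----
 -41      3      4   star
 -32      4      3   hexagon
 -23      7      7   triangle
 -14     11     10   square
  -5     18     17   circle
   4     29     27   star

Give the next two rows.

Column m — +9 each step: -41, -32, -23, -14, -5, 4 → 13 → 22.
Column n: each term is the sum of the two before it, so 3, 4, 7, 11, 18, 29 → 47 → 76.
Column k goes 4, 3, 7, 10, 17, 27 → 44 → 71 (each term is the sum of the two before it).
Column r: repeats star → hexagon → triangle → square → circle; star, hexagon, triangle, square, circle, star → hexagon → triangle.
Putting the parts together: 13  47  44  hexagon and then 22  76  71  triangle.

13  47  44  hexagon; 22  76  71  triangle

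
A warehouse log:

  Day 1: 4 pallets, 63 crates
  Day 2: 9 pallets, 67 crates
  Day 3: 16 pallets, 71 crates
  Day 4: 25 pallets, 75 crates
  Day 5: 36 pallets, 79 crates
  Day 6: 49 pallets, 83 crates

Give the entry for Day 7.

Pallets: 4, 9, 16, 25, 36, 49 → 64 (perfect squares: 2², 3², 4², …).
Crates: +4 each step; 63, 67, 71, 75, 79, 83 → 87.
Putting it together: 64 pallets, 87 crates.

64 pallets, 87 crates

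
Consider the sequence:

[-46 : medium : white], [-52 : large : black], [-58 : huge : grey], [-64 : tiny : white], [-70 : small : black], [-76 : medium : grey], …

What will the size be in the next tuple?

large

Size — repeats medium → large → huge → tiny → small: medium, large, huge, tiny, small, medium → large.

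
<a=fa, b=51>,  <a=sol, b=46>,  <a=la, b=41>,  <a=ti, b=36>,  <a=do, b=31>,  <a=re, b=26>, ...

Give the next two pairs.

<a=mi, b=21>, <a=fa, b=16>

A — runs through the solfège scale do→ti: fa, sol, la, ti, do, re → mi → fa.
B: 51, 46, 41, 36, 31, 26 → 21 → 16 (−5 each step).
So the next two pairs are <a=mi, b=21> and <a=fa, b=16>.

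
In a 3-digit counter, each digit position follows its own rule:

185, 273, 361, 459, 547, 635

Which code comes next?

723

First digit: +1 each step, mod 10; 1, 2, 3, 4, 5, 6 → 7.
Second digit — −1 each step, mod 10: 8, 7, 6, 5, 4, 3 → 2.
Third digit: −2 each step, mod 10; 5, 3, 1, 9, 7, 5 → 3.
Putting it together: 723.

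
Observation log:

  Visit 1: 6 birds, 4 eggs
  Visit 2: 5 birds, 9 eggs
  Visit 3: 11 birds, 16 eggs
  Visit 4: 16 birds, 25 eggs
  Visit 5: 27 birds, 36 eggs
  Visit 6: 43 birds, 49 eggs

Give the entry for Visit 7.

Birds: each term is the sum of the two before it; 6, 5, 11, 16, 27, 43 → 70.
Eggs goes 4, 9, 16, 25, 36, 49 → 64 (perfect squares: 2², 3², 4², …).
Putting it together: 70 birds, 64 eggs.

70 birds, 64 eggs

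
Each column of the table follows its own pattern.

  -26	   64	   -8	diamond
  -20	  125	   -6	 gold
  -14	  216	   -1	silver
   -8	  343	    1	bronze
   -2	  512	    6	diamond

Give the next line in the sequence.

4  729  8  gold

First component: -26, -20, -14, -8, -2 → 4 (+6 each step).
For the second component, perfect cubes: 4³, 5³, 6³, …: 64, 125, 216, 343, 512 → 729.
Third component goes -8, -6, -1, 1, 6 → 8 (alternating steps +2, +5, +2, +5, …).
Rank: repeats diamond → gold → silver → bronze, so diamond, gold, silver, bronze, diamond → gold.
So the next line is 4  729  8  gold.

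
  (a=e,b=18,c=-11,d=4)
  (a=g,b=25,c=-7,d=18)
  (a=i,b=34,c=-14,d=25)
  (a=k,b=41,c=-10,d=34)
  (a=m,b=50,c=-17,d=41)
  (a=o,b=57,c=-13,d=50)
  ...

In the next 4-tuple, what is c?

-20

For the a, letters move forward 2 places in the alphabet: e, g, i, k, m, o → q.
B — alternating steps +7, +9, +7, +9, …: 18, 25, 34, 41, 50, 57 → 66.
C: alternating steps +4, −7, +4, −7, …; -11, -7, -14, -10, -17, -13 → -20.
For the d, always the previous value of the b: 4, 18, 25, 34, 41, 50 → 57.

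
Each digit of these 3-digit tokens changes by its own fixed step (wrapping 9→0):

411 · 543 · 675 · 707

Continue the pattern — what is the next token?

For the first digit, +1 each step, mod 10: 4, 5, 6, 7 → 8.
For the second digit, +3 each step, mod 10: 1, 4, 7, 0 → 3.
Third digit: 1, 3, 5, 7 → 9 (+2 each step, mod 10).
Putting it together: 839.

839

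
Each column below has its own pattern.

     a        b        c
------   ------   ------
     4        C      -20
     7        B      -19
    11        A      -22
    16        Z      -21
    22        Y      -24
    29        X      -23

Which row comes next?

Column a: 4, 7, 11, 16, 22, 29 → 37 (differences are 3, 4, 5, … (increasing by 1 each time)).
Column b — letters move back 1 place in the alphabet, wrapping A→Z: C, B, A, Z, Y, X → W.
Column c goes -20, -19, -22, -21, -24, -23 → -26 (alternating steps +1, −3, +1, −3, …).
So the next row is 37  W  -26.

37  W  -26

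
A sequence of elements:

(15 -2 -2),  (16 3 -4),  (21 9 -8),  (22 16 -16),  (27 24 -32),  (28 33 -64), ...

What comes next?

(33 43 -128)

First slot: alternating steps +1, +5, +1, +5, …; 15, 16, 21, 22, 27, 28 → 33.
For the second slot, differences are 5, 6, 7, … (increasing by 1 each time): -2, 3, 9, 16, 24, 33 → 43.
Third slot: ×2 each step; -2, -4, -8, -16, -32, -64 → -128.
Combining the parts gives (33 43 -128).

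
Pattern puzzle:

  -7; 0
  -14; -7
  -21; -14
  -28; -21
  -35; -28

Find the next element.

First entry: -7, -14, -21, -28, -35 → -42 (−7 each step).
Second entry — always the previous value of the first entry: 0, -7, -14, -21, -28 → -35.
Putting it together: -42; -35.

-42; -35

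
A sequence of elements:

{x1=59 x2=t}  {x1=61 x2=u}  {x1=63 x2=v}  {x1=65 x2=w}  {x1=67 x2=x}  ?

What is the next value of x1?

69

X1 — +2 each step: 59, 61, 63, 65, 67 → 69.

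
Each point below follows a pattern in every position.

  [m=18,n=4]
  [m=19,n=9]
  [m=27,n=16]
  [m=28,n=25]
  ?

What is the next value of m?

M goes 18, 19, 27, 28 → 36 (alternating steps +1, +8, +1, +8, …).
N — perfect squares: 2², 3², 4², …: 4, 9, 16, 25 → 36.

36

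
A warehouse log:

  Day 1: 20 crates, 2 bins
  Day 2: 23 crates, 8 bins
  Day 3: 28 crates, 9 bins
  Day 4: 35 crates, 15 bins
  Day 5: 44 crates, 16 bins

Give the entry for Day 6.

55 crates, 22 bins

Crates: 20, 23, 28, 35, 44 → 55 (differences are 3, 5, 7, … (increasing by 2 each time)).
Bins: 2, 8, 9, 15, 16 → 22 (alternating steps +6, +1, +6, +1, …).
Putting it together: 55 crates, 22 bins.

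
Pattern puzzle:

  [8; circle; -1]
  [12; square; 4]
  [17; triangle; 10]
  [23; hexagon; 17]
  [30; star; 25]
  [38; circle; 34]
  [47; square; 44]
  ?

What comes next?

First coordinate: differences are 4, 5, 6, … (increasing by 1 each time); 8, 12, 17, 23, 30, 38, 47 → 57.
Shape: repeats circle → square → triangle → hexagon → star, so circle, square, triangle, hexagon, star, circle, square → triangle.
Third coordinate: differences are 5, 6, 7, … (increasing by 1 each time), so -1, 4, 10, 17, 25, 34, 44 → 55.
Putting it together: [57; triangle; 55].

[57; triangle; 55]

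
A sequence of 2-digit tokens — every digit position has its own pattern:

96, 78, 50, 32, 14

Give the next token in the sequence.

96

For the first digit, −2 each step, mod 10: 9, 7, 5, 3, 1 → 9.
Second digit: +2 each step, mod 10; 6, 8, 0, 2, 4 → 6.
Putting it together: 96.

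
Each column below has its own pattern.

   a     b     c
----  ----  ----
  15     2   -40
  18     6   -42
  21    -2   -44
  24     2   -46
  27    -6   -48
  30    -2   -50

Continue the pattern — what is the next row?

Column a goes 15, 18, 21, 24, 27, 30 → 33 (+3 each step).
Column b goes 2, 6, -2, 2, -6, -2 → -10 (alternating steps +4, −8, +4, −8, …).
Column c — −2 each step: -40, -42, -44, -46, -48, -50 → -52.
Combining the parts gives 33  -10  -52.

33  -10  -52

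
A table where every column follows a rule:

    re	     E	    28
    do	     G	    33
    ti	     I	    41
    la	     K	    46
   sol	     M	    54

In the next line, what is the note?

Note: runs backward through the solfège scale do→ti, so re, do, ti, la, sol → fa.

fa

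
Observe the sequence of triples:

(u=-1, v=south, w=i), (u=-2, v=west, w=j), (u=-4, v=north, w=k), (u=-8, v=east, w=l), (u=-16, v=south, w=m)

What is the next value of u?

-32

For the u, ×2 each step: -1, -2, -4, -8, -16 → -32.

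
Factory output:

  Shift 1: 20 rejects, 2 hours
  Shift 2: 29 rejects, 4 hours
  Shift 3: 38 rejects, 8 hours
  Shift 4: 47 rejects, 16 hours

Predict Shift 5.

56 rejects, 32 hours

Rejects goes 20, 29, 38, 47 → 56 (+9 each step).
Hours: 2, 4, 8, 16 → 32 (×2 each step).
Putting it together: 56 rejects, 32 hours.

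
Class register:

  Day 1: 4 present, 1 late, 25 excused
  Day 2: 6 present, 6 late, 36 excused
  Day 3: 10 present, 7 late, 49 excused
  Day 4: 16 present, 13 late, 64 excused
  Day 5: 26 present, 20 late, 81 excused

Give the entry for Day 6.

Present: 4, 6, 10, 16, 26 → 42 (each term is the sum of the two before it).
Late: 1, 6, 7, 13, 20 → 33 (each term is the sum of the two before it).
Excused — perfect squares: 5², 6², 7², …: 25, 36, 49, 64, 81 → 100.
So the next record is 42 present, 33 late, 100 excused.

42 present, 33 late, 100 excused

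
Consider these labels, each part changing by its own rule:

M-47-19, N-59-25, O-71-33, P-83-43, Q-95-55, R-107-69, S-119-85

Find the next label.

Letter — letters move forward 1 place in the alphabet: M, N, O, P, Q, R, S → T.
Second component: +12 each step; 47, 59, 71, 83, 95, 107, 119 → 131.
Third component: 19, 25, 33, 43, 55, 69, 85 → 103 (differences are 6, 8, 10, … (increasing by 2 each time)).
Combining the parts gives T-131-103.

T-131-103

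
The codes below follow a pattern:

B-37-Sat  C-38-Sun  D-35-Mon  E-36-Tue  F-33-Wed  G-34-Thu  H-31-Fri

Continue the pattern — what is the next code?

Letter goes B, C, D, E, F, G, H → I (letters move forward 1 place in the alphabet).
Second component: alternating steps +1, −3, +1, −3, …; 37, 38, 35, 36, 33, 34, 31 → 32.
For the day, runs through the weekdays Mon→Sun: Sat, Sun, Mon, Tue, Wed, Thu, Fri → Sat.
Combining the parts gives I-32-Sat.

I-32-Sat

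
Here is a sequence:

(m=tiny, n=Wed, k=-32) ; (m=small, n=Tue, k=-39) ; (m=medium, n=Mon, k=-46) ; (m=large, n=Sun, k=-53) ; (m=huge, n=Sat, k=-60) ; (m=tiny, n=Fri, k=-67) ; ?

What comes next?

(m=small, n=Thu, k=-74)

M: repeats tiny → small → medium → large → huge; tiny, small, medium, large, huge, tiny → small.
For the n, runs backward through the weekdays Mon→Sun: Wed, Tue, Mon, Sun, Sat, Fri → Thu.
For the k, −7 each step: -32, -39, -46, -53, -60, -67 → -74.
Combining the parts gives (m=small, n=Thu, k=-74).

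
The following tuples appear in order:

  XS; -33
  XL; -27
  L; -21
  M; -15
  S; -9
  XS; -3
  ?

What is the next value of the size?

XL

Size — repeats XS → XL → L → M → S: XS, XL, L, M, S, XS → XL.
Second slot — +6 each step: -33, -27, -21, -15, -9, -3 → 3.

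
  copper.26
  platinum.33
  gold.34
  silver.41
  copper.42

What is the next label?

Metal: repeats copper → platinum → gold → silver, so copper, platinum, gold, silver, copper → platinum.
For the second component, alternating steps +7, +1, +7, +1, …: 26, 33, 34, 41, 42 → 49.
So the next label is platinum.49.

platinum.49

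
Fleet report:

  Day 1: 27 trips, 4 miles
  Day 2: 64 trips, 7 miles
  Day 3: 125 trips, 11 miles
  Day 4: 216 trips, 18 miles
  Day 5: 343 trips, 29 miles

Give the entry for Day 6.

For the trips, perfect cubes: 3³, 4³, 5³, …: 27, 64, 125, 216, 343 → 512.
Miles: 4, 7, 11, 18, 29 → 47 (each term is the sum of the two before it).
So the next row is 512 trips, 47 miles.

512 trips, 47 miles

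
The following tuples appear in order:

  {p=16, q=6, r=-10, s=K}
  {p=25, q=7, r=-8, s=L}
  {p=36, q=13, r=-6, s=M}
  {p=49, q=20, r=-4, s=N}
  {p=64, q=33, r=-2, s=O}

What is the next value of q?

53

P goes 16, 25, 36, 49, 64 → 81 (perfect squares: 4², 5², 6², …).
Q: each term is the sum of the two before it, so 6, 7, 13, 20, 33 → 53.
R — +2 each step: -10, -8, -6, -4, -2 → 0.
S: letters move forward 1 place in the alphabet; K, L, M, N, O → P.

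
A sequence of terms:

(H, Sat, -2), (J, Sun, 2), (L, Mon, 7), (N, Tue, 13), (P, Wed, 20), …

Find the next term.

(R, Thu, 28)

Letter: H, J, L, N, P → R (letters move forward 2 places in the alphabet).
For the day, runs through the weekdays Mon→Sun: Sat, Sun, Mon, Tue, Wed → Thu.
Third entry goes -2, 2, 7, 13, 20 → 28 (differences are 4, 5, 6, … (increasing by 1 each time)).
So the next term is (R, Thu, 28).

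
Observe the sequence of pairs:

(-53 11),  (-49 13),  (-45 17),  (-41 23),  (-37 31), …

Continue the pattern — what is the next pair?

(-33 41)

First entry goes -53, -49, -45, -41, -37 → -33 (+4 each step).
Second entry: differences are 2, 4, 6, … (increasing by 2 each time); 11, 13, 17, 23, 31 → 41.
Putting it together: (-33 41).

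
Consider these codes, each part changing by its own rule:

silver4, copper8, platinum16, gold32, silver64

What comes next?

For the metal, repeats silver → copper → platinum → gold: silver, copper, platinum, gold, silver → copper.
Second component: ×2 each step, so 4, 8, 16, 32, 64 → 128.
Putting it together: copper128.

copper128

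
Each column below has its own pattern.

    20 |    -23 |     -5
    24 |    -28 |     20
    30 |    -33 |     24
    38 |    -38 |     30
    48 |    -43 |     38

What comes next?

60  -48  48

First component — differences are 4, 6, 8, … (increasing by 2 each time): 20, 24, 30, 38, 48 → 60.
Second component — −5 each step: -23, -28, -33, -38, -43 → -48.
Third component: always the previous value of the first component; -5, 20, 24, 30, 38 → 48.
So the next row is 60  -48  48.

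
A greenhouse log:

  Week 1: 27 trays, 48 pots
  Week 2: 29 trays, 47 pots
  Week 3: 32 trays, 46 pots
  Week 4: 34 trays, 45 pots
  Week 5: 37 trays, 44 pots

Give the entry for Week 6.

Trays — alternating steps +2, +3, +2, +3, …: 27, 29, 32, 34, 37 → 39.
Pots: −1 each step, so 48, 47, 46, 45, 44 → 43.
So the next record is 39 trays, 43 pots.

39 trays, 43 pots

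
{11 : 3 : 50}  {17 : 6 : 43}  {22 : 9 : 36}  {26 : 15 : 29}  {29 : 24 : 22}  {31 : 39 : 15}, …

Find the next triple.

For the first slot, differences are 6, 5, 4, … (decreasing by 1 each time): 11, 17, 22, 26, 29, 31 → 32.
Second slot: each term is the sum of the two before it, so 3, 6, 9, 15, 24, 39 → 63.
Third slot: −7 each step; 50, 43, 36, 29, 22, 15 → 8.
So the next triple is {32 : 63 : 8}.

{32 : 63 : 8}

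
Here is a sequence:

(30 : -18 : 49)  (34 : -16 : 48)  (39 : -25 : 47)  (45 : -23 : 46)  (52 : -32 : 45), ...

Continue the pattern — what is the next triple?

(60 : -30 : 44)

First coordinate: differences are 4, 5, 6, … (increasing by 1 each time); 30, 34, 39, 45, 52 → 60.
Second coordinate: alternating steps +2, −9, +2, −9, …, so -18, -16, -25, -23, -32 → -30.
Third coordinate goes 49, 48, 47, 46, 45 → 44 (−1 each step).
So the next triple is (60 : -30 : 44).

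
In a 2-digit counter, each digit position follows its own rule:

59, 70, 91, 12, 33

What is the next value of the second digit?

For the second digit, +1 each step, mod 10: 9, 0, 1, 2, 3 → 4.

4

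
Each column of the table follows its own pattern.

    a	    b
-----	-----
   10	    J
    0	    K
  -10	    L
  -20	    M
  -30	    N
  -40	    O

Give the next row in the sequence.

Column a: 10, 0, -10, -20, -30, -40 → -50 (−10 each step).
Column b: J, K, L, M, N, O → P (letters move forward 1 place in the alphabet).
Putting it together: -50  P.

-50  P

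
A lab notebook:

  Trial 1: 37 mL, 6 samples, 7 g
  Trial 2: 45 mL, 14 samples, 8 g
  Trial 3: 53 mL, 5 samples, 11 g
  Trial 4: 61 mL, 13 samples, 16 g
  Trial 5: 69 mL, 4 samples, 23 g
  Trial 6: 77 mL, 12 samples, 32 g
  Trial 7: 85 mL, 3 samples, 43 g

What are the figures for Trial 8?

93 mL, 11 samples, 56 g

ML: 37, 45, 53, 61, 69, 77, 85 → 93 (+8 each step).
Samples: alternating steps +8, −9, +8, −9, …, so 6, 14, 5, 13, 4, 12, 3 → 11.
G goes 7, 8, 11, 16, 23, 32, 43 → 56 (differences are 1, 3, 5, … (increasing by 2 each time)).
Combining the parts gives 93 mL, 11 samples, 56 g.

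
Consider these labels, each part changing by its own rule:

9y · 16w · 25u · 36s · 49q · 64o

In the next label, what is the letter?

First component — perfect squares: 3², 4², 5², …: 9, 16, 25, 36, 49, 64 → 81.
Letter: y, w, u, s, q, o → m (letters move back 2 places in the alphabet).

m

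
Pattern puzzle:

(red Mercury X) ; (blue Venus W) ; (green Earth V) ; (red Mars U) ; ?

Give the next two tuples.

Colour — repeats red → blue → green: red, blue, green, red → blue → green.
For the planet, runs through the planets Mercury→Neptune: Mercury, Venus, Earth, Mars → Jupiter → Saturn.
Letter — letters move back 1 place in the alphabet: X, W, V, U → T → S.
So the next two tuples are (blue Jupiter T) and (green Saturn S).

(blue Jupiter T), (green Saturn S)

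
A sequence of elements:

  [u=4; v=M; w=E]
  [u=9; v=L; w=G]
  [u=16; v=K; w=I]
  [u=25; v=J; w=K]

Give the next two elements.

[u=36; v=I; w=M], [u=49; v=H; w=O]

U: perfect squares: 2², 3², 4², …, so 4, 9, 16, 25 → 36 → 49.
V goes M, L, K, J → I → H (letters move back 1 place in the alphabet).
W goes E, G, I, K → M → O (letters move forward 2 places in the alphabet).
Putting the parts together: [u=36; v=I; w=M] and then [u=49; v=H; w=O].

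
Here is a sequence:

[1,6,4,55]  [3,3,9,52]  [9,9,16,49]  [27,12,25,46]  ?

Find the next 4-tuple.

First value — ×3 each step: 1, 3, 9, 27 → 81.
Second value: each term is the sum of the two before it; 6, 3, 9, 12 → 21.
Third value: 4, 9, 16, 25 → 36 (perfect squares: 2², 3², 4², …).
Fourth value — −3 each step: 55, 52, 49, 46 → 43.
Combining the parts gives [81,21,36,43].

[81,21,36,43]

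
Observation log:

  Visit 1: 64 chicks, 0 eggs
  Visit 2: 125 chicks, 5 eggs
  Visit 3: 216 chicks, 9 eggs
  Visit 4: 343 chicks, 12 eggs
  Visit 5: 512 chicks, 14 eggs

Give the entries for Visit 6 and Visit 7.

For the chicks, perfect cubes: 4³, 5³, 6³, …: 64, 125, 216, 343, 512 → 729 → 1000.
Eggs: differences are 5, 4, 3, … (decreasing by 1 each time), so 0, 5, 9, 12, 14 → 15 → 15.
Putting the parts together: 729 chicks, 15 eggs and then 1000 chicks, 15 eggs.

729 chicks, 15 eggs; 1000 chicks, 15 eggs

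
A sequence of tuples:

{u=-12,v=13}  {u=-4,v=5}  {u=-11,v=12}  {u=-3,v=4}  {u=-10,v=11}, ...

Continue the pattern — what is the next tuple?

U: alternating steps +8, −7, +8, −7, …, so -12, -4, -11, -3, -10 → -2.
V — together with the u always sums to 1: 13, 5, 12, 4, 11 → 3.
So the next tuple is {u=-2,v=3}.

{u=-2,v=3}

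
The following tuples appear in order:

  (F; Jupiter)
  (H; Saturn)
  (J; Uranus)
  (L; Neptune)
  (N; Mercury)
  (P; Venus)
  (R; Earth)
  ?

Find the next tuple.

For the letter, letters move forward 2 places in the alphabet: F, H, J, L, N, P, R → T.
Planet: Jupiter, Saturn, Uranus, Neptune, Mercury, Venus, Earth → Mars (runs through the planets Mercury→Neptune).
Combining the parts gives (T; Mars).

(T; Mars)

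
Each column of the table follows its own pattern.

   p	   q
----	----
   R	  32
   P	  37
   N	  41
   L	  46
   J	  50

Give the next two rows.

H  55; F  59

Column p goes R, P, N, L, J → H → F (letters move back 2 places in the alphabet).
Column q: alternating steps +5, +4, +5, +4, …, so 32, 37, 41, 46, 50 → 55 → 59.
Putting the parts together: H  55 and then F  59.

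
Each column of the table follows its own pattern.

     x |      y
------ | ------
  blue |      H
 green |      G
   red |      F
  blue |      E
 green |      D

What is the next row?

Column x: blue, green, red, blue, green → red (repeats blue → green → red).
Column y — letters move back 1 place in the alphabet: H, G, F, E, D → C.
Putting it together: red  C.

red  C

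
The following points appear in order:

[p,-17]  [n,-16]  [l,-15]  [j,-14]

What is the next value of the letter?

h

For the letter, letters move back 2 places in the alphabet: p, n, l, j → h.
For the second component, +1 each step: -17, -16, -15, -14 → -13.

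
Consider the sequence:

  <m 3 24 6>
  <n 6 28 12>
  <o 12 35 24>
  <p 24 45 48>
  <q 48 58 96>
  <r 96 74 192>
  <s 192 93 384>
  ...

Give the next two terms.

Letter: letters move forward 1 place in the alphabet; m, n, o, p, q, r, s → t → u.
Second entry: 3, 6, 12, 24, 48, 96, 192 → 384 → 768 (×2 each step).
For the third entry, differences are 4, 7, 10, … (increasing by 3 each time): 24, 28, 35, 45, 58, 74, 93 → 115 → 140.
Fourth entry goes 6, 12, 24, 48, 96, 192, 384 → 768 → 1536 (always 2 × the second entry).
Putting the parts together: <t 384 115 768> and then <u 768 140 1536>.

<t 384 115 768>, <u 768 140 1536>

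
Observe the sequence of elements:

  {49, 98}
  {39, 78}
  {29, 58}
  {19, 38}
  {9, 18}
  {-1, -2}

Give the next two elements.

First entry — −10 each step: 49, 39, 29, 19, 9, -1 → -11 → -21.
Second entry: 98, 78, 58, 38, 18, -2 → -22 → -42 (always 2 × the first entry).
Putting the parts together: {-11, -22} and then {-21, -42}.

{-11, -22}, {-21, -42}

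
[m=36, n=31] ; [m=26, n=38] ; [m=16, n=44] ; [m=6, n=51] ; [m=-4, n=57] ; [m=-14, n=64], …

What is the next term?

[m=-24, n=70]

M goes 36, 26, 16, 6, -4, -14 → -24 (−10 each step).
N goes 31, 38, 44, 51, 57, 64 → 70 (alternating steps +7, +6, +7, +6, …).
So the next term is [m=-24, n=70].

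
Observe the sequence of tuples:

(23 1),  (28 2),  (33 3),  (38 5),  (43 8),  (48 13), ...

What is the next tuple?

First part: 23, 28, 33, 38, 43, 48 → 53 (+5 each step).
Second part: 1, 2, 3, 5, 8, 13 → 21 (each term is the sum of the two before it).
So the next tuple is (53 21).

(53 21)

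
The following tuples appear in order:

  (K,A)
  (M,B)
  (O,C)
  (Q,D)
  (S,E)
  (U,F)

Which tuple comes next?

(W,G)

First letter: K, M, O, Q, S, U → W (letters move forward 2 places in the alphabet).
Second letter — letters move forward 1 place in the alphabet: A, B, C, D, E, F → G.
Putting it together: (W,G).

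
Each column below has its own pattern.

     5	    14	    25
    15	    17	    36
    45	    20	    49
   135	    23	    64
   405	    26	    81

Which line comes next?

1215  29  100

First component goes 5, 15, 45, 135, 405 → 1215 (×3 each step).
Second component: +3 each step; 14, 17, 20, 23, 26 → 29.
Third component goes 25, 36, 49, 64, 81 → 100 (perfect squares: 5², 6², 7², …).
Putting it together: 1215  29  100.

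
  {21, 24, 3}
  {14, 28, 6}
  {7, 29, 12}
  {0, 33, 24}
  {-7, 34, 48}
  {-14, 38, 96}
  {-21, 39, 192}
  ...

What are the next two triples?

First coordinate: −7 each step; 21, 14, 7, 0, -7, -14, -21 → -28 → -35.
Second coordinate goes 24, 28, 29, 33, 34, 38, 39 → 43 → 44 (alternating steps +4, +1, +4, +1, …).
Third coordinate: ×2 each step; 3, 6, 12, 24, 48, 96, 192 → 384 → 768.
Putting the parts together: {-28, 43, 384} and then {-35, 44, 768}.

{-28, 43, 384}, {-35, 44, 768}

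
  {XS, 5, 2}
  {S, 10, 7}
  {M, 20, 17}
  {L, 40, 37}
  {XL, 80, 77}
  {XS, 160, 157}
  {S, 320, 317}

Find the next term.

{M, 640, 637}

Size — repeats XS → S → M → L → XL: XS, S, M, L, XL, XS, S → M.
Second entry: ×2 each step, so 5, 10, 20, 40, 80, 160, 320 → 640.
Third entry: 2, 7, 17, 37, 77, 157, 317 → 637 (always 3 less than the second entry).
Combining the parts gives {M, 640, 637}.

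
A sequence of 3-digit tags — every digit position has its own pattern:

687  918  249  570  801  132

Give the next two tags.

463 then 794

First digit — +3 each step, mod 10: 6, 9, 2, 5, 8, 1 → 4 → 7.
Second digit goes 8, 1, 4, 7, 0, 3 → 6 → 9 (+3 each step, mod 10).
Third digit — +1 each step, mod 10: 7, 8, 9, 0, 1, 2 → 3 → 4.
So the next two tags are 463 and 794.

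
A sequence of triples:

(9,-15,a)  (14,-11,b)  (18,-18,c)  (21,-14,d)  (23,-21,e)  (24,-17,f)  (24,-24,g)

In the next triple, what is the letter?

Letter: a, b, c, d, e, f, g → h (letters move forward 1 place in the alphabet).

h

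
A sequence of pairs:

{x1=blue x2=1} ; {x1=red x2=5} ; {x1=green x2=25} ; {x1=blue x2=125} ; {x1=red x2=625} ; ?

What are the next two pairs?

{x1=green x2=3125}, {x1=blue x2=15625}

X1: repeats blue → red → green, so blue, red, green, blue, red → green → blue.
X2: ×5 each step, so 1, 5, 25, 125, 625 → 3125 → 15625.
Putting the parts together: {x1=green x2=3125} and then {x1=blue x2=15625}.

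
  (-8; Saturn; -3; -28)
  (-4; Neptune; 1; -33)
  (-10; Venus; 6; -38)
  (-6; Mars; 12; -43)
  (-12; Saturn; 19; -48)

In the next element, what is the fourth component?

First component goes -8, -4, -10, -6, -12 → -8 (alternating steps +4, −6, +4, −6, …).
Planet: repeats Saturn → Neptune → Venus → Mars; Saturn, Neptune, Venus, Mars, Saturn → Neptune.
Third component — differences are 4, 5, 6, … (increasing by 1 each time): -3, 1, 6, 12, 19 → 27.
Fourth component: −5 each step; -28, -33, -38, -43, -48 → -53.

-53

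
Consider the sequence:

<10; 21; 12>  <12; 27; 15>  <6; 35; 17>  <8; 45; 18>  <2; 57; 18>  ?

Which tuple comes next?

First coordinate: alternating steps +2, −6, +2, −6, …, so 10, 12, 6, 8, 2 → 4.
Second coordinate goes 21, 27, 35, 45, 57 → 71 (differences are 6, 8, 10, … (increasing by 2 each time)).
Third coordinate: differences are 3, 2, 1, … (decreasing by 1 each time), so 12, 15, 17, 18, 18 → 17.
Putting it together: <4; 71; 17>.

<4; 71; 17>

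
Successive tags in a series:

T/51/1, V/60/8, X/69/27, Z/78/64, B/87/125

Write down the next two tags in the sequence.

Letter — letters move forward 2 places in the alphabet, wrapping Z→A: T, V, X, Z, B → D → F.
Second component — +9 each step: 51, 60, 69, 78, 87 → 96 → 105.
For the third component, perfect cubes: 1³, 2³, 3³, …: 1, 8, 27, 64, 125 → 216 → 343.
So the next two tags are D/96/216 and F/105/343.

D/96/216, F/105/343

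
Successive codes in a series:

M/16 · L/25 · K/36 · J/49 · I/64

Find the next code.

H/81

Letter: M, L, K, J, I → H (letters move back 1 place in the alphabet).
Second component: perfect squares: 4², 5², 6², …; 16, 25, 36, 49, 64 → 81.
So the next code is H/81.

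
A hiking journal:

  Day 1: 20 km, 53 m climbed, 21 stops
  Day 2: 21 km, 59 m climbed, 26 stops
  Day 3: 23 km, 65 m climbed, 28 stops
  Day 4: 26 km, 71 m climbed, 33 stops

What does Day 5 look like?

30 km, 77 m climbed, 35 stops

For the km, differences are 1, 2, 3, … (increasing by 1 each time): 20, 21, 23, 26 → 30.
M climbed: +6 each step; 53, 59, 65, 71 → 77.
Stops goes 21, 26, 28, 33 → 35 (alternating steps +5, +2, +5, +2, …).
Combining the parts gives 30 km, 77 m climbed, 35 stops.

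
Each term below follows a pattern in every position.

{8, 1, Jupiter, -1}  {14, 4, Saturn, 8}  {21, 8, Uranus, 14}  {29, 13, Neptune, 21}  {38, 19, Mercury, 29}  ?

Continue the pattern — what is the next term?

First component: differences are 6, 7, 8, … (increasing by 1 each time), so 8, 14, 21, 29, 38 → 48.
Second component: differences are 3, 4, 5, … (increasing by 1 each time), so 1, 4, 8, 13, 19 → 26.
Planet: runs through the planets Mercury→Neptune; Jupiter, Saturn, Uranus, Neptune, Mercury → Venus.
Fourth component — always the previous value of the first component: -1, 8, 14, 21, 29 → 38.
So the next term is {48, 26, Venus, 38}.

{48, 26, Venus, 38}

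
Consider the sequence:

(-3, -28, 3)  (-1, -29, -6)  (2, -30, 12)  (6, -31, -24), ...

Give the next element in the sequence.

For the first value, differences are 2, 3, 4, … (increasing by 1 each time): -3, -1, 2, 6 → 11.
Second value goes -28, -29, -30, -31 → -32 (−1 each step).
For the third value, ×(-2) each step: 3, -6, 12, -24 → 48.
Combining the parts gives (11, -32, 48).

(11, -32, 48)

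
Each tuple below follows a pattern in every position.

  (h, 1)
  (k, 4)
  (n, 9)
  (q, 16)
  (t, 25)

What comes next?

(w, 36)

Letter: letters move forward 3 places in the alphabet, so h, k, n, q, t → w.
Second part: 1, 4, 9, 16, 25 → 36 (perfect squares: 1², 2², 3², …).
Putting it together: (w, 36).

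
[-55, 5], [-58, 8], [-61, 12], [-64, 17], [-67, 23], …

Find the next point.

[-70, 30]

First value goes -55, -58, -61, -64, -67 → -70 (−3 each step).
For the second value, differences are 3, 4, 5, … (increasing by 1 each time): 5, 8, 12, 17, 23 → 30.
Putting it together: [-70, 30].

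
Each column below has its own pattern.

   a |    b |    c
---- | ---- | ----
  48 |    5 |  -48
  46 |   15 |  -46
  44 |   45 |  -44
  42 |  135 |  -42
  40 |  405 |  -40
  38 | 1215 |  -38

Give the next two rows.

Column a: −2 each step, so 48, 46, 44, 42, 40, 38 → 36 → 34.
Column b — ×3 each step: 5, 15, 45, 135, 405, 1215 → 3645 → 10935.
Column c goes -48, -46, -44, -42, -40, -38 → -36 → -34 (always the negative of the column a).
So the next two rows are 36  3645  -36 and 34  10935  -34.

36  3645  -36; 34  10935  -34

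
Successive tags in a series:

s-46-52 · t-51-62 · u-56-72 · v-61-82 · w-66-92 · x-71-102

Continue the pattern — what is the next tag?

Letter goes s, t, u, v, w, x → y (letters move forward 1 place in the alphabet).
For the second component, +5 each step: 46, 51, 56, 61, 66, 71 → 76.
For the third component, +10 each step: 52, 62, 72, 82, 92, 102 → 112.
Putting it together: y-76-112.

y-76-112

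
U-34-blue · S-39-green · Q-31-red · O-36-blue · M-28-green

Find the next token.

For the letter, letters move back 2 places in the alphabet: U, S, Q, O, M → K.
Second component goes 34, 39, 31, 36, 28 → 33 (alternating steps +5, −8, +5, −8, …).
Colour: blue, green, red, blue, green → red (repeats blue → green → red).
Putting it together: K-33-red.

K-33-red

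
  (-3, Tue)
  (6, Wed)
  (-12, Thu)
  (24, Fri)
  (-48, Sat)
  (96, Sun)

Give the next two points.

(-192, Mon), (384, Tue)

First coordinate: ×(-2) each step; -3, 6, -12, 24, -48, 96 → -192 → 384.
Day: runs through the weekdays Mon→Sun, so Tue, Wed, Thu, Fri, Sat, Sun → Mon → Tue.
So the next two points are (-192, Mon) and (384, Tue).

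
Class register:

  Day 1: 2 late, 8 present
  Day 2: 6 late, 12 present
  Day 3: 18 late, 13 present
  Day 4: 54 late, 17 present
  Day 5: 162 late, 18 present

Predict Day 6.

For the late, ×3 each step: 2, 6, 18, 54, 162 → 486.
Present: alternating steps +4, +1, +4, +1, …, so 8, 12, 13, 17, 18 → 22.
Combining the parts gives 486 late, 22 present.

486 late, 22 present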